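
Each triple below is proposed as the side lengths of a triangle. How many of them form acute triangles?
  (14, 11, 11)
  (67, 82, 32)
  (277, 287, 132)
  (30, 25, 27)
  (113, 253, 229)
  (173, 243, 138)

(14,11,11): 11²+11² = 242 > 196 = 14² → acute
(67,82,32): 32²+67² = 5513 < 6724 = 82² → obtuse
(277,287,132): 132²+277² = 94153 > 82369 = 287² → acute
(30,25,27): 25²+27² = 1354 > 900 = 30² → acute
(113,253,229): 113²+229² = 65210 > 64009 = 253² → acute
(173,243,138): 138²+173² = 48973 < 59049 = 243² → obtuse
4 of the 6 are acute.

4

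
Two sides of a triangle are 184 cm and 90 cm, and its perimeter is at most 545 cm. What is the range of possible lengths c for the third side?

94 < c ≤ 271 cm

Triangle inequality alone gives 94 < c < 274.
The perimeter condition gives c ≤ 545 − 184 − 90 = 271.
Intersecting the two: 94 < c ≤ 271.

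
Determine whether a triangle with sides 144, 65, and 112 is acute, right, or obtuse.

Compare the square of the longest side to the sum of squares of the other two: 65² + 112² = 16769 < 20736 = 144².

obtuse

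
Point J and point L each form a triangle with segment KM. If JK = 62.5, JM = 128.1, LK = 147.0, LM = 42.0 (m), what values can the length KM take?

From triangle JKM: |62.5 − 128.1| < KM < 62.5 + 128.1, i.e. 65.6 < KM < 190.6.
From triangle LKM: 105.0 < KM < 189.0.
Both must hold, so KM lies in the intersection.

105.0 < KM < 189.0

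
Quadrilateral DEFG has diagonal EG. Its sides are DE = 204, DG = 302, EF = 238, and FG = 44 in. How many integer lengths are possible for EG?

87

From triangle DEG: 98 < EG < 506.
From triangle FEG: 194 < EG < 282.
Intersection: 194 < EG < 282, so integers 195 through 281: 87 values.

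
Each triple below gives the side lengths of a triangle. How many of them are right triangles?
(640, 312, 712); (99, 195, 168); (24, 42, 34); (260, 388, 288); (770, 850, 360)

4

(640,312,712): 312²+640² = 506944 = 712² → right
(99,195,168): 99²+168² = 38025 = 195² → right
(24,42,34): 24²+34² = 1732 < 1764 = 42² → obtuse
(260,388,288): 260²+288² = 150544 = 388² → right
(770,850,360): 360²+770² = 722500 = 850² → right
4 of the 5 are right.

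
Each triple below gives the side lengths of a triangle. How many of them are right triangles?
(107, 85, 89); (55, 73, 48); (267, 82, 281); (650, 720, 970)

2

(107,85,89): 85²+89² = 15146 > 11449 = 107² → acute
(55,73,48): 48²+55² = 5329 = 73² → right
(267,82,281): 82²+267² = 78013 < 78961 = 281² → obtuse
(650,720,970): 650²+720² = 940900 = 970² → right
2 of the 4 are right.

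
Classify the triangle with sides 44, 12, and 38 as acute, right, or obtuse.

Compare the square of the longest side to the sum of squares of the other two: 12² + 38² = 1588 < 1936 = 44².

obtuse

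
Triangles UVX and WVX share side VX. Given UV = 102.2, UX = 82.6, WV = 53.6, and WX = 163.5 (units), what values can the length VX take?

109.9 < VX < 184.8

From triangle UVX: |102.2 − 82.6| < VX < 102.2 + 82.6, i.e. 19.6 < VX < 184.8.
From triangle WVX: 109.9 < VX < 217.1.
Both must hold, so VX lies in the intersection.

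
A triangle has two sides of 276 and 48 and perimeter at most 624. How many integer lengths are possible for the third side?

Triangle inequality: 228 < x < 324. Perimeter ≤ 624 gives x ≤ 624 − 276 − 48 = 300.
So 228 < x ≤ 300; integers 229 through 300: 72 values.

72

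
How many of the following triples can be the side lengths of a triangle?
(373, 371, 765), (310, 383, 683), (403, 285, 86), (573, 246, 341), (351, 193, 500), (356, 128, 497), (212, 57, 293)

(371,373,765): 371+373 ≤ 765 → not valid
(310,383,683): 310+383 > 683 → valid
(86,285,403): 86+285 ≤ 403 → not valid
(246,341,573): 246+341 > 573 → valid
(193,351,500): 193+351 > 500 → valid
(128,356,497): 128+356 ≤ 497 → not valid
(57,212,293): 57+212 ≤ 293 → not valid
3 of the 7 triples form a triangle.

3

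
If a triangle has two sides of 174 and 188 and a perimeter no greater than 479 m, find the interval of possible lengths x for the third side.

Triangle inequality alone gives 14 < x < 362.
The perimeter condition gives x ≤ 479 − 174 − 188 = 117.
Intersecting the two: 14 < x ≤ 117.

14 < x ≤ 117 m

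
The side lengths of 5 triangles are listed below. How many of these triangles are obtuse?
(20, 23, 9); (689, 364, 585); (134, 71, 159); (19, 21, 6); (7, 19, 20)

(20,23,9): 9²+20² = 481 < 529 = 23² → obtuse
(689,364,585): 364²+585² = 474721 = 689² → right
(134,71,159): 71²+134² = 22997 < 25281 = 159² → obtuse
(19,21,6): 6²+19² = 397 < 441 = 21² → obtuse
(7,19,20): 7²+19² = 410 > 400 = 20² → acute
3 of the 5 are obtuse.

3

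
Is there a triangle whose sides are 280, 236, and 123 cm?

The longest side is 280, and the other two sum to 359.
Since 359 > 280, the triangle inequality holds.

Yes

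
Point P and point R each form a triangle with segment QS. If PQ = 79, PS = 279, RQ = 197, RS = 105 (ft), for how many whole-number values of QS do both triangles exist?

101

From triangle PQS: 200 < QS < 358.
From triangle RQS: 92 < QS < 302.
Intersection: 200 < QS < 302, so integers 201 through 301: 101 values.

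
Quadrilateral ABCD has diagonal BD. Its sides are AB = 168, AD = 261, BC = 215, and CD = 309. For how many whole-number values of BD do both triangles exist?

334

From triangle ABD: 93 < BD < 429.
From triangle CBD: 94 < BD < 524.
Intersection: 94 < BD < 429, so integers 95 through 428: 334 values.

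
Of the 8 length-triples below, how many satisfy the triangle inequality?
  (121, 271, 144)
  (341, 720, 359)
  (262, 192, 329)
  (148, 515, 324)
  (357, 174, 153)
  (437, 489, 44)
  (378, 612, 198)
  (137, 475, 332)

(121,144,271): 121+144 ≤ 271 → not valid
(341,359,720): 341+359 ≤ 720 → not valid
(192,262,329): 192+262 > 329 → valid
(148,324,515): 148+324 ≤ 515 → not valid
(153,174,357): 153+174 ≤ 357 → not valid
(44,437,489): 44+437 ≤ 489 → not valid
(198,378,612): 198+378 ≤ 612 → not valid
(137,332,475): 137+332 ≤ 475 → not valid
1 of the 8 triples forms a triangle.

1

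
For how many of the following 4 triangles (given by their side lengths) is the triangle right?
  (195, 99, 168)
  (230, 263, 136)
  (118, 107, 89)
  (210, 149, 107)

(195,99,168): 99²+168² = 38025 = 195² → right
(230,263,136): 136²+230² = 71396 > 69169 = 263² → acute
(118,107,89): 89²+107² = 19370 > 13924 = 118² → acute
(210,149,107): 107²+149² = 33650 < 44100 = 210² → obtuse
1 of the 4 is right.

1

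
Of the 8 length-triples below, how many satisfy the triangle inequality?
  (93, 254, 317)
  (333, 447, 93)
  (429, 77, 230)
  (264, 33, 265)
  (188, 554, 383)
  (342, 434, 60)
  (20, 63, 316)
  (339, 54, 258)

3

(93,254,317): 93+254 > 317 → valid
(93,333,447): 93+333 ≤ 447 → not valid
(77,230,429): 77+230 ≤ 429 → not valid
(33,264,265): 33+264 > 265 → valid
(188,383,554): 188+383 > 554 → valid
(60,342,434): 60+342 ≤ 434 → not valid
(20,63,316): 20+63 ≤ 316 → not valid
(54,258,339): 54+258 ≤ 339 → not valid
3 of the 8 triples form a triangle.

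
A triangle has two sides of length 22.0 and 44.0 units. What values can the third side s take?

22.0 < s < 66.0

By the triangle inequality, s must be less than 22.0 + 44.0 = 66.0 and greater than |22.0 − 44.0| = 22.0.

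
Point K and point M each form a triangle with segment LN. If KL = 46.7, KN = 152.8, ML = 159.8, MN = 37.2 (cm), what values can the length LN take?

122.6 < LN < 197.0

From triangle KLN: |46.7 − 152.8| < LN < 46.7 + 152.8, i.e. 106.1 < LN < 199.5.
From triangle MLN: 122.6 < LN < 197.0.
Both must hold, so LN lies in the intersection.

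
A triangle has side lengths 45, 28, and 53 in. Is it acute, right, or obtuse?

Compare the square of the longest side to the sum of squares of the other two: 28² + 45² = 2809 = 53².

right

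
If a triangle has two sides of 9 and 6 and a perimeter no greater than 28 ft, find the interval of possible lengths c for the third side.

Triangle inequality alone gives 3 < c < 15.
The perimeter condition gives c ≤ 28 − 9 − 6 = 13.
Intersecting the two: 3 < c ≤ 13.

3 < c ≤ 13 ft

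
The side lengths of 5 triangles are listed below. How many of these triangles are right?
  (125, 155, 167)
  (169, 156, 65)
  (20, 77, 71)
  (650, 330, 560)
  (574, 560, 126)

(125,155,167): 125²+155² = 39650 > 27889 = 167² → acute
(169,156,65): 65²+156² = 28561 = 169² → right
(20,77,71): 20²+71² = 5441 < 5929 = 77² → obtuse
(650,330,560): 330²+560² = 422500 = 650² → right
(574,560,126): 126²+560² = 329476 = 574² → right
3 of the 5 are right.

3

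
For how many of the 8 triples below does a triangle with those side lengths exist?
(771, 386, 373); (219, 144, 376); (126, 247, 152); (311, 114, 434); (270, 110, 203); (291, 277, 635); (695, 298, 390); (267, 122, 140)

2

(373,386,771): 373+386 ≤ 771 → not valid
(144,219,376): 144+219 ≤ 376 → not valid
(126,152,247): 126+152 > 247 → valid
(114,311,434): 114+311 ≤ 434 → not valid
(110,203,270): 110+203 > 270 → valid
(277,291,635): 277+291 ≤ 635 → not valid
(298,390,695): 298+390 ≤ 695 → not valid
(122,140,267): 122+140 ≤ 267 → not valid
2 of the 8 triples form a triangle.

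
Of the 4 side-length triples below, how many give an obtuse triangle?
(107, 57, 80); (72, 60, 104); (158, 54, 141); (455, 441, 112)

(107,57,80): 57²+80² = 9649 < 11449 = 107² → obtuse
(72,60,104): 60²+72² = 8784 < 10816 = 104² → obtuse
(158,54,141): 54²+141² = 22797 < 24964 = 158² → obtuse
(455,441,112): 112²+441² = 207025 = 455² → right
3 of the 4 are obtuse.

3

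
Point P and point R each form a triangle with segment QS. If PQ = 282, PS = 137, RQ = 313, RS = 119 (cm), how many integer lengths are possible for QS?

From triangle PQS: 145 < QS < 419.
From triangle RQS: 194 < QS < 432.
Intersection: 194 < QS < 419, so integers 195 through 418: 224 values.

224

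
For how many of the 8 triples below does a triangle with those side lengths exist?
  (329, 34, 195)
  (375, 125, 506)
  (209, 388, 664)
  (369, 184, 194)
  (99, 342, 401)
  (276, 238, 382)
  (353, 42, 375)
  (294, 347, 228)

5

(34,195,329): 34+195 ≤ 329 → not valid
(125,375,506): 125+375 ≤ 506 → not valid
(209,388,664): 209+388 ≤ 664 → not valid
(184,194,369): 184+194 > 369 → valid
(99,342,401): 99+342 > 401 → valid
(238,276,382): 238+276 > 382 → valid
(42,353,375): 42+353 > 375 → valid
(228,294,347): 228+294 > 347 → valid
5 of the 8 triples form a triangle.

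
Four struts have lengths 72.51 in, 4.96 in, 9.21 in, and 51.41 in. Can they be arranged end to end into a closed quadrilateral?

No

For a quadrilateral, each side must be shorter than the sum of the others.
Here the longest side is 72.51, but the remaining 3 sides sum to only 65.58.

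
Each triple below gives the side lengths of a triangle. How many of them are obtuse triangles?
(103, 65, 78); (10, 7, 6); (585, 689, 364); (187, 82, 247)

(103,65,78): 65²+78² = 10309 < 10609 = 103² → obtuse
(10,7,6): 6²+7² = 85 < 100 = 10² → obtuse
(585,689,364): 364²+585² = 474721 = 689² → right
(187,82,247): 82²+187² = 41693 < 61009 = 247² → obtuse
3 of the 4 are obtuse.

3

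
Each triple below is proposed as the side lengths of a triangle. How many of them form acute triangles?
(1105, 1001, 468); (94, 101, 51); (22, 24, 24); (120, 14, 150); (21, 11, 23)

3

(1105,1001,468): 468²+1001² = 1221025 = 1105² → right
(94,101,51): 51²+94² = 11437 > 10201 = 101² → acute
(22,24,24): 22²+24² = 1060 > 576 = 24² → acute
(120,14,150): 14+120 ≤ 150, not a triangle
(21,11,23): 11²+21² = 562 > 529 = 23² → acute
3 of the 5 are acute.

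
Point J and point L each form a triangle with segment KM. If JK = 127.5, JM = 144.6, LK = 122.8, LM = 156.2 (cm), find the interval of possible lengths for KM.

33.4 < KM < 272.1

From triangle JKM: |127.5 − 144.6| < KM < 127.5 + 144.6, i.e. 17.1 < KM < 272.1.
From triangle LKM: 33.4 < KM < 279.0.
Both must hold, so KM lies in the intersection.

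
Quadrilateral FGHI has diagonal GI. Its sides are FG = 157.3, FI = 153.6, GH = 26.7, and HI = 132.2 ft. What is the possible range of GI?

105.5 < GI < 158.9

From triangle FGI: |157.3 − 153.6| < GI < 157.3 + 153.6, i.e. 3.7 < GI < 310.9.
From triangle HGI: 105.5 < GI < 158.9.
Both must hold, so GI lies in the intersection.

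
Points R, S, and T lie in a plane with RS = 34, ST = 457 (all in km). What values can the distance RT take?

By the triangle inequality, |34 − 457| ≤ RT ≤ 34 + 457.

423 ≤ RT ≤ 491 km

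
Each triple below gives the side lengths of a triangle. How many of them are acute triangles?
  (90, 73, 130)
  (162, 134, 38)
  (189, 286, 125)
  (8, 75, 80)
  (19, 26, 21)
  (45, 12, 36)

(90,73,130): 73²+90² = 13429 < 16900 = 130² → obtuse
(162,134,38): 38²+134² = 19400 < 26244 = 162² → obtuse
(189,286,125): 125²+189² = 51346 < 81796 = 286² → obtuse
(8,75,80): 8²+75² = 5689 < 6400 = 80² → obtuse
(19,26,21): 19²+21² = 802 > 676 = 26² → acute
(45,12,36): 12²+36² = 1440 < 2025 = 45² → obtuse
1 of the 6 is acute.

1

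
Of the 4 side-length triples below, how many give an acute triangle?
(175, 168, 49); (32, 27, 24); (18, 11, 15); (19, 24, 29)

(175,168,49): 49²+168² = 30625 = 175² → right
(32,27,24): 24²+27² = 1305 > 1024 = 32² → acute
(18,11,15): 11²+15² = 346 > 324 = 18² → acute
(19,24,29): 19²+24² = 937 > 841 = 29² → acute
3 of the 4 are acute.

3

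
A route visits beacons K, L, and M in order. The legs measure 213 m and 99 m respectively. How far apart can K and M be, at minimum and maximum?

114 ≤ KM ≤ 312 m

By the triangle inequality, |213 − 99| ≤ KM ≤ 213 + 99.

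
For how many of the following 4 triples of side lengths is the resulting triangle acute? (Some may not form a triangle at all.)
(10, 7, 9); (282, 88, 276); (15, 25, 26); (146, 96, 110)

(10,7,9): 7²+9² = 130 > 100 = 10² → acute
(282,88,276): 88²+276² = 83920 > 79524 = 282² → acute
(15,25,26): 15²+25² = 850 > 676 = 26² → acute
(146,96,110): 96²+110² = 21316 = 146² → right
3 of the 4 are acute.

3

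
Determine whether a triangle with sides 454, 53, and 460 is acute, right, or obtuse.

Compare the square of the longest side to the sum of squares of the other two: 53² + 454² = 208925 < 211600 = 460².

obtuse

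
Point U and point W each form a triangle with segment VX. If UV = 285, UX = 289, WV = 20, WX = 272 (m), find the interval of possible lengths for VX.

252 < VX < 292

From triangle UVX: |285 − 289| < VX < 285 + 289, i.e. 4 < VX < 574.
From triangle WVX: 252 < VX < 292.
Both must hold, so VX lies in the intersection.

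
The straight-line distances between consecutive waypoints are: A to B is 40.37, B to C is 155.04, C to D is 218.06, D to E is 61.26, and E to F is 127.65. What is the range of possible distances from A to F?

0 ≤ AF ≤ 602.38

The maximum is all hops collinear in one direction: 40.37 + 155.04 + 218.06 + 61.26 + 127.65 = 602.38.
The longest hop is 218.06; the others sum to 384.32. Since 218.06 ≤ 384.32, the path can fold back on itself completely, so the minimum distance is 0.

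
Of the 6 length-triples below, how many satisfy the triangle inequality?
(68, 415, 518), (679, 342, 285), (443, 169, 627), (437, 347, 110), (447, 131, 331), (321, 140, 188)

(68,415,518): 68+415 ≤ 518 → not valid
(285,342,679): 285+342 ≤ 679 → not valid
(169,443,627): 169+443 ≤ 627 → not valid
(110,347,437): 110+347 > 437 → valid
(131,331,447): 131+331 > 447 → valid
(140,188,321): 140+188 > 321 → valid
3 of the 6 triples form a triangle.

3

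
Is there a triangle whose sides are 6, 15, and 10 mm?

The longest side is 15, and the other two sum to 16.
Since 16 > 15, the triangle inequality holds.

Yes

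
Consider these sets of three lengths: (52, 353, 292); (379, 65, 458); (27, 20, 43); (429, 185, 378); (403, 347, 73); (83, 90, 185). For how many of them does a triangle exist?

3

(52,292,353): 52+292 ≤ 353 → not valid
(65,379,458): 65+379 ≤ 458 → not valid
(20,27,43): 20+27 > 43 → valid
(185,378,429): 185+378 > 429 → valid
(73,347,403): 73+347 > 403 → valid
(83,90,185): 83+90 ≤ 185 → not valid
3 of the 6 triples form a triangle.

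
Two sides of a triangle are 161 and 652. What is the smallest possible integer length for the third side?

The third side must be strictly greater than |161 − 652| = 491.
The smallest integer above 491 is 492.

492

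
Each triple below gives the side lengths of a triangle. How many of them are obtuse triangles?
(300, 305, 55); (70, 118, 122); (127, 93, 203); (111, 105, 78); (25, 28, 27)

1

(300,305,55): 55²+300² = 93025 = 305² → right
(70,118,122): 70²+118² = 18824 > 14884 = 122² → acute
(127,93,203): 93²+127² = 24778 < 41209 = 203² → obtuse
(111,105,78): 78²+105² = 17109 > 12321 = 111² → acute
(25,28,27): 25²+27² = 1354 > 784 = 28² → acute
1 of the 5 is obtuse.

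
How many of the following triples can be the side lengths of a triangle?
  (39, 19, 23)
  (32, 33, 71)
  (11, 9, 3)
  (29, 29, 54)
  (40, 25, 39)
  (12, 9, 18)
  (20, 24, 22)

6

(19,23,39): 19+23 > 39 → valid
(32,33,71): 32+33 ≤ 71 → not valid
(3,9,11): 3+9 > 11 → valid
(29,29,54): 29+29 > 54 → valid
(25,39,40): 25+39 > 40 → valid
(9,12,18): 9+12 > 18 → valid
(20,22,24): 20+22 > 24 → valid
6 of the 7 triples form a triangle.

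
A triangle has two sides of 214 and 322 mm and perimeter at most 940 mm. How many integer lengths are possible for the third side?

296

Triangle inequality: 108 < x < 536. Perimeter ≤ 940 gives x ≤ 940 − 214 − 322 = 404.
So 108 < x ≤ 404; integers 109 through 404: 296 values.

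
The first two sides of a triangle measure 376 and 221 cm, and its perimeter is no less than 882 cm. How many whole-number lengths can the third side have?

Triangle inequality: 155 < x < 597. Perimeter ≥ 882 gives x ≥ 882 − 376 − 221 = 285.
So 285 ≤ x < 597; integers 285 through 596: 312 values.

312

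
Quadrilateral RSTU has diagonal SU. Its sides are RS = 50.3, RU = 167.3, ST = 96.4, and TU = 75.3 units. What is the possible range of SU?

117.0 < SU < 171.7

From triangle RSU: |50.3 − 167.3| < SU < 50.3 + 167.3, i.e. 117.0 < SU < 217.6.
From triangle TSU: 21.1 < SU < 171.7.
Both must hold, so SU lies in the intersection.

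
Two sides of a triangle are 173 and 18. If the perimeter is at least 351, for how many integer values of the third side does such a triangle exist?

31

Triangle inequality: 155 < x < 191. Perimeter ≥ 351 gives x ≥ 351 − 173 − 18 = 160.
So 160 ≤ x < 191; integers 160 through 190: 31 values.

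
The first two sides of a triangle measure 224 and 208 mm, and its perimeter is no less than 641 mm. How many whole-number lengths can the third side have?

Triangle inequality: 16 < x < 432. Perimeter ≥ 641 gives x ≥ 641 − 224 − 208 = 209.
So 209 ≤ x < 432; integers 209 through 431: 223 values.

223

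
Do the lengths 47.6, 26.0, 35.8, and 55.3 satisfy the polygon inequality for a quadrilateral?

A quadrilateral exists iff every side is shorter than the sum of the others — equivalently, the longest side is less than the sum of the rest.
Longest side 55.3 < 109.4 (sum of the remaining 3), so yes.

Yes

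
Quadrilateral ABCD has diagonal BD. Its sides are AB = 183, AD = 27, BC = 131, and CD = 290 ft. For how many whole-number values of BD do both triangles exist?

From triangle ABD: 156 < BD < 210.
From triangle CBD: 159 < BD < 421.
Intersection: 159 < BD < 210, so integers 160 through 209: 50 values.

50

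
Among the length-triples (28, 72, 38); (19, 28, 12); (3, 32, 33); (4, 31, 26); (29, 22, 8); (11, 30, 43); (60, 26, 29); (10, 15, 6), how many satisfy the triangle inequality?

(28,38,72): 28+38 ≤ 72 → not valid
(12,19,28): 12+19 > 28 → valid
(3,32,33): 3+32 > 33 → valid
(4,26,31): 4+26 ≤ 31 → not valid
(8,22,29): 8+22 > 29 → valid
(11,30,43): 11+30 ≤ 43 → not valid
(26,29,60): 26+29 ≤ 60 → not valid
(6,10,15): 6+10 > 15 → valid
4 of the 8 triples form a triangle.

4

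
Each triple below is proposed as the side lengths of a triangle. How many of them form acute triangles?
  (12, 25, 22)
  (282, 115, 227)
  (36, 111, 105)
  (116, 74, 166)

1

(12,25,22): 12²+22² = 628 > 625 = 25² → acute
(282,115,227): 115²+227² = 64754 < 79524 = 282² → obtuse
(36,111,105): 36²+105² = 12321 = 111² → right
(116,74,166): 74²+116² = 18932 < 27556 = 166² → obtuse
1 of the 4 is acute.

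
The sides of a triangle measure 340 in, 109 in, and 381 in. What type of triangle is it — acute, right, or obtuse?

Compare the square of the longest side to the sum of squares of the other two: 109² + 340² = 127481 < 145161 = 381².

obtuse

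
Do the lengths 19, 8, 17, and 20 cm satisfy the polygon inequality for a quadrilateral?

A quadrilateral exists iff every side is shorter than the sum of the others — equivalently, the longest side is less than the sum of the rest.
Longest side 20 < 44 (sum of the remaining 3), so yes.

Yes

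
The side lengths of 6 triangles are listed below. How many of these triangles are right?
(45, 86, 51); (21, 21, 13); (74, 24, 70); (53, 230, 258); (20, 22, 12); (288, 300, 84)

2

(45,86,51): 45²+51² = 4626 < 7396 = 86² → obtuse
(21,21,13): 13²+21² = 610 > 441 = 21² → acute
(74,24,70): 24²+70² = 5476 = 74² → right
(53,230,258): 53²+230² = 55709 < 66564 = 258² → obtuse
(20,22,12): 12²+20² = 544 > 484 = 22² → acute
(288,300,84): 84²+288² = 90000 = 300² → right
2 of the 6 are right.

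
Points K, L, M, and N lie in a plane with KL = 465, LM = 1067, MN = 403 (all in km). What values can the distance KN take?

199 ≤ KN ≤ 1935 km

The maximum is all hops collinear in one direction: 465 + 1067 + 403 = 1935.
The longest hop is 1067; the others sum to 868. Folding the others back against it leaves at least 1067 − 868 = 199.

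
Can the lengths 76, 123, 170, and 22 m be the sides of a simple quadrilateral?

Yes

A quadrilateral exists iff every side is shorter than the sum of the others — equivalently, the longest side is less than the sum of the rest.
Longest side 170 < 221 (sum of the remaining 3), so yes.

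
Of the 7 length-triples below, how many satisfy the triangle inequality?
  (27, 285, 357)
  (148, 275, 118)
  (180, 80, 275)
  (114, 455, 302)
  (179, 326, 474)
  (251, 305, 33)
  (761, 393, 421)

(27,285,357): 27+285 ≤ 357 → not valid
(118,148,275): 118+148 ≤ 275 → not valid
(80,180,275): 80+180 ≤ 275 → not valid
(114,302,455): 114+302 ≤ 455 → not valid
(179,326,474): 179+326 > 474 → valid
(33,251,305): 33+251 ≤ 305 → not valid
(393,421,761): 393+421 > 761 → valid
2 of the 7 triples form a triangle.

2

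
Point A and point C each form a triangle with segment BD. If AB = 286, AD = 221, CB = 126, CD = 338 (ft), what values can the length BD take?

212 < BD < 464

From triangle ABD: |286 − 221| < BD < 286 + 221, i.e. 65 < BD < 507.
From triangle CBD: 212 < BD < 464.
Both must hold, so BD lies in the intersection.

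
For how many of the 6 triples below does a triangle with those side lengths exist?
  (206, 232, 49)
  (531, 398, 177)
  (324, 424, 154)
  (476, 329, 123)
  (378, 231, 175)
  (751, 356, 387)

4

(49,206,232): 49+206 > 232 → valid
(177,398,531): 177+398 > 531 → valid
(154,324,424): 154+324 > 424 → valid
(123,329,476): 123+329 ≤ 476 → not valid
(175,231,378): 175+231 > 378 → valid
(356,387,751): 356+387 ≤ 751 → not valid
4 of the 6 triples form a triangle.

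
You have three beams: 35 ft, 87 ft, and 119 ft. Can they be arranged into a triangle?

The longest side is 119, and the other two sum to 122.
Since 122 > 119, the triangle inequality holds.

Yes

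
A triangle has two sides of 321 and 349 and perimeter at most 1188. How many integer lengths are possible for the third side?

490

Triangle inequality: 28 < x < 670. Perimeter ≤ 1188 gives x ≤ 1188 − 321 − 349 = 518.
So 28 < x ≤ 518; integers 29 through 518: 490 values.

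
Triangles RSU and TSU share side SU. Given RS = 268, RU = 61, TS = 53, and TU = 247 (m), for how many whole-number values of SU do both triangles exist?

92

From triangle RSU: 207 < SU < 329.
From triangle TSU: 194 < SU < 300.
Intersection: 207 < SU < 300, so integers 208 through 299: 92 values.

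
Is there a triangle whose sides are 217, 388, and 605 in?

The two shorter sides sum to 605, exactly equal to the longest side 605.
That gives only a degenerate (flat) triangle — the inequality must be strict.

No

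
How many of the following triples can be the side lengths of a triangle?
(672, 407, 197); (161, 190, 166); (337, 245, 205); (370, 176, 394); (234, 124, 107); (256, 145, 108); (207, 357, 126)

3

(197,407,672): 197+407 ≤ 672 → not valid
(161,166,190): 161+166 > 190 → valid
(205,245,337): 205+245 > 337 → valid
(176,370,394): 176+370 > 394 → valid
(107,124,234): 107+124 ≤ 234 → not valid
(108,145,256): 108+145 ≤ 256 → not valid
(126,207,357): 126+207 ≤ 357 → not valid
3 of the 7 triples form a triangle.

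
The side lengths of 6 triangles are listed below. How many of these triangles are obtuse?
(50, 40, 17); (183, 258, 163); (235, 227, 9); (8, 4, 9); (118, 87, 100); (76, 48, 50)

(50,40,17): 17²+40² = 1889 < 2500 = 50² → obtuse
(183,258,163): 163²+183² = 60058 < 66564 = 258² → obtuse
(235,227,9): 9²+227² = 51610 < 55225 = 235² → obtuse
(8,4,9): 4²+8² = 80 < 81 = 9² → obtuse
(118,87,100): 87²+100² = 17569 > 13924 = 118² → acute
(76,48,50): 48²+50² = 4804 < 5776 = 76² → obtuse
5 of the 6 are obtuse.

5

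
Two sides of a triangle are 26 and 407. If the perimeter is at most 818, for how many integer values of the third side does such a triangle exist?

4

Triangle inequality: 381 < x < 433. Perimeter ≤ 818 gives x ≤ 818 − 26 − 407 = 385.
So 381 < x ≤ 385; integers 382 through 385: 4 values.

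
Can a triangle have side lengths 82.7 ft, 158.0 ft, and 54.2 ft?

The longest side is 158.0, but the other two sum to only 136.9.
136.9 < 158.0, so the triangle inequality fails.

No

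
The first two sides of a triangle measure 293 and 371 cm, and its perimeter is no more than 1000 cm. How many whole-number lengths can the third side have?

258

Triangle inequality: 78 < x < 664. Perimeter ≤ 1000 gives x ≤ 1000 − 293 − 371 = 336.
So 78 < x ≤ 336; integers 79 through 336: 258 values.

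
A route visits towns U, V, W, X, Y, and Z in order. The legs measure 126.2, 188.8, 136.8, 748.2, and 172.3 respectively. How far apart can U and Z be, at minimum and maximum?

The maximum is all hops collinear in one direction: 126.2 + 188.8 + 136.8 + 748.2 + 172.3 = 1372.3.
The longest hop is 748.2; the others sum to 624.1. Folding the others back against it leaves at least 748.2 − 624.1 = 124.1.

124.1 ≤ UZ ≤ 1372.3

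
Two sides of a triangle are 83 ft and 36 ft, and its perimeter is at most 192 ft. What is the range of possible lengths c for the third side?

Triangle inequality alone gives 47 < c < 119.
The perimeter condition gives c ≤ 192 − 83 − 36 = 73.
Intersecting the two: 47 < c ≤ 73.

47 < c ≤ 73 ft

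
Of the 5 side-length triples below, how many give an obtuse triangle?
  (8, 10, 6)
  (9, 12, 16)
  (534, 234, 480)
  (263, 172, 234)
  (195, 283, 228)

(8,10,6): 6²+8² = 100 = 10² → right
(9,12,16): 9²+12² = 225 < 256 = 16² → obtuse
(534,234,480): 234²+480² = 285156 = 534² → right
(263,172,234): 172²+234² = 84340 > 69169 = 263² → acute
(195,283,228): 195²+228² = 90009 > 80089 = 283² → acute
1 of the 5 is obtuse.

1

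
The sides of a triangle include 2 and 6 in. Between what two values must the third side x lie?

By the triangle inequality, x must be less than 2 + 6 = 8 and greater than |2 − 6| = 4.

4 < x < 8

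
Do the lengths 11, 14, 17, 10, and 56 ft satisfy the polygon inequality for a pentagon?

For a pentagon, each side must be shorter than the sum of the others.
Here the longest side is 56, but the remaining 4 sides sum to only 52.

No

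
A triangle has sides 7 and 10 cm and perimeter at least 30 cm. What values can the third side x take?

Triangle inequality alone gives 3 < x < 17.
The perimeter condition gives x ≥ 30 − 7 − 10 = 13.
Intersecting the two: 13 ≤ x < 17.

13 ≤ x < 17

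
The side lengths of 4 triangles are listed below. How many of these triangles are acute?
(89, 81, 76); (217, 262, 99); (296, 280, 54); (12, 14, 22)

(89,81,76): 76²+81² = 12337 > 7921 = 89² → acute
(217,262,99): 99²+217² = 56890 < 68644 = 262² → obtuse
(296,280,54): 54²+280² = 81316 < 87616 = 296² → obtuse
(12,14,22): 12²+14² = 340 < 484 = 22² → obtuse
1 of the 4 is acute.

1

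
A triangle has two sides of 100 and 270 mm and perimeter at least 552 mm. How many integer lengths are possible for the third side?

188

Triangle inequality: 170 < x < 370. Perimeter ≥ 552 gives x ≥ 552 − 100 − 270 = 182.
So 182 ≤ x < 370; integers 182 through 369: 188 values.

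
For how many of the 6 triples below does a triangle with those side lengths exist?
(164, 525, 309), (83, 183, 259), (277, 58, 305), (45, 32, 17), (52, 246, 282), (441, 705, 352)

(164,309,525): 164+309 ≤ 525 → not valid
(83,183,259): 83+183 > 259 → valid
(58,277,305): 58+277 > 305 → valid
(17,32,45): 17+32 > 45 → valid
(52,246,282): 52+246 > 282 → valid
(352,441,705): 352+441 > 705 → valid
5 of the 6 triples form a triangle.

5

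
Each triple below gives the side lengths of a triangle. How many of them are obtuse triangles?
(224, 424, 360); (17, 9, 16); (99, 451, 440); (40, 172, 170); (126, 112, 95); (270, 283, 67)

1

(224,424,360): 224²+360² = 179776 = 424² → right
(17,9,16): 9²+16² = 337 > 289 = 17² → acute
(99,451,440): 99²+440² = 203401 = 451² → right
(40,172,170): 40²+170² = 30500 > 29584 = 172² → acute
(126,112,95): 95²+112² = 21569 > 15876 = 126² → acute
(270,283,67): 67²+270² = 77389 < 80089 = 283² → obtuse
1 of the 6 is obtuse.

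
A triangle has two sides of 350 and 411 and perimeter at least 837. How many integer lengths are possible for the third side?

Triangle inequality: 61 < x < 761. Perimeter ≥ 837 gives x ≥ 837 − 350 − 411 = 76.
So 76 ≤ x < 761; integers 76 through 760: 685 values.

685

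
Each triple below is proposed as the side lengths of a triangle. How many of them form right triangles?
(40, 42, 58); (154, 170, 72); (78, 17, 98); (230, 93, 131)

2

(40,42,58): 40²+42² = 3364 = 58² → right
(154,170,72): 72²+154² = 28900 = 170² → right
(78,17,98): 17+78 ≤ 98, not a triangle
(230,93,131): 93+131 ≤ 230, not a triangle
2 of the 4 are right.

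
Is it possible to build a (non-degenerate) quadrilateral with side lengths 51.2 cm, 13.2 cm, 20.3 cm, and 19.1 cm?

A quadrilateral exists iff every side is shorter than the sum of the others — equivalently, the longest side is less than the sum of the rest.
Longest side 51.2 < 52.6 (sum of the remaining 3), so yes.

Yes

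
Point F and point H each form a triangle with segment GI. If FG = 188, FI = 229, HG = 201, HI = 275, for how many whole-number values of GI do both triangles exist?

From triangle FGI: 41 < GI < 417.
From triangle HGI: 74 < GI < 476.
Intersection: 74 < GI < 417, so integers 75 through 416: 342 values.

342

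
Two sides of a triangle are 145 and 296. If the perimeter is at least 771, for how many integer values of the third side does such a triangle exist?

Triangle inequality: 151 < x < 441. Perimeter ≥ 771 gives x ≥ 771 − 145 − 296 = 330.
So 330 ≤ x < 441; integers 330 through 440: 111 values.

111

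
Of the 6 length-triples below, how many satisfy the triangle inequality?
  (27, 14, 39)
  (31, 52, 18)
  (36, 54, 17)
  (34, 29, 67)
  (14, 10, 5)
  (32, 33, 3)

(14,27,39): 14+27 > 39 → valid
(18,31,52): 18+31 ≤ 52 → not valid
(17,36,54): 17+36 ≤ 54 → not valid
(29,34,67): 29+34 ≤ 67 → not valid
(5,10,14): 5+10 > 14 → valid
(3,32,33): 3+32 > 33 → valid
3 of the 6 triples form a triangle.

3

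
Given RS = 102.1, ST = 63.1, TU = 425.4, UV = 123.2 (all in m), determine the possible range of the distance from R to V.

The maximum is all hops collinear in one direction: 102.1 + 63.1 + 425.4 + 123.2 = 713.8.
The longest hop is 425.4; the others sum to 288.4. Folding the others back against it leaves at least 425.4 − 288.4 = 137.0.

137.0 ≤ RV ≤ 713.8 m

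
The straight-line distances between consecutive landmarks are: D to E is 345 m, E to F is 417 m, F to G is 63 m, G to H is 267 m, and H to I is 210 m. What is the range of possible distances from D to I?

0 ≤ DI ≤ 1302 m

The maximum is all hops collinear in one direction: 345 + 417 + 63 + 267 + 210 = 1302.
The longest hop is 417; the others sum to 885. Since 417 ≤ 885, the path can fold back on itself completely, so the minimum distance is 0.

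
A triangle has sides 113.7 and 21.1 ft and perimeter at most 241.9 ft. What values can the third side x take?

92.6 < x ≤ 107.1

Triangle inequality alone gives 92.6 < x < 134.8.
The perimeter condition gives x ≤ 241.9 − 113.7 − 21.1 = 107.1.
Intersecting the two: 92.6 < x ≤ 107.1.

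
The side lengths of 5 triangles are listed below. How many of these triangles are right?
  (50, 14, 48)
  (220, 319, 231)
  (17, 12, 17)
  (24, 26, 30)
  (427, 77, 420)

3

(50,14,48): 14²+48² = 2500 = 50² → right
(220,319,231): 220²+231² = 101761 = 319² → right
(17,12,17): 12²+17² = 433 > 289 = 17² → acute
(24,26,30): 24²+26² = 1252 > 900 = 30² → acute
(427,77,420): 77²+420² = 182329 = 427² → right
3 of the 5 are right.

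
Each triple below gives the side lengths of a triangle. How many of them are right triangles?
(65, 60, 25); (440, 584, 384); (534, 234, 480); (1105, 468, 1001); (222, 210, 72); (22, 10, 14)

5

(65,60,25): 25²+60² = 4225 = 65² → right
(440,584,384): 384²+440² = 341056 = 584² → right
(534,234,480): 234²+480² = 285156 = 534² → right
(1105,468,1001): 468²+1001² = 1221025 = 1105² → right
(222,210,72): 72²+210² = 49284 = 222² → right
(22,10,14): 10²+14² = 296 < 484 = 22² → obtuse
5 of the 6 are right.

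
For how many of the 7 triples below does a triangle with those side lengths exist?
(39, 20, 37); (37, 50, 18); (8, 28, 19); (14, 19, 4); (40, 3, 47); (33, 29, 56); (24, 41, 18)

4

(20,37,39): 20+37 > 39 → valid
(18,37,50): 18+37 > 50 → valid
(8,19,28): 8+19 ≤ 28 → not valid
(4,14,19): 4+14 ≤ 19 → not valid
(3,40,47): 3+40 ≤ 47 → not valid
(29,33,56): 29+33 > 56 → valid
(18,24,41): 18+24 > 41 → valid
4 of the 7 triples form a triangle.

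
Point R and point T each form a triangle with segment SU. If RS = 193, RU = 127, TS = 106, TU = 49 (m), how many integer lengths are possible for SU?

88

From triangle RSU: 66 < SU < 320.
From triangle TSU: 57 < SU < 155.
Intersection: 66 < SU < 155, so integers 67 through 154: 88 values.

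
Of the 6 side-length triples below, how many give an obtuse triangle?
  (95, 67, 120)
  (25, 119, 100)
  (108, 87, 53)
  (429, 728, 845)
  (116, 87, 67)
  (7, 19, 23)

(95,67,120): 67²+95² = 13514 < 14400 = 120² → obtuse
(25,119,100): 25²+100² = 10625 < 14161 = 119² → obtuse
(108,87,53): 53²+87² = 10378 < 11664 = 108² → obtuse
(429,728,845): 429²+728² = 714025 = 845² → right
(116,87,67): 67²+87² = 12058 < 13456 = 116² → obtuse
(7,19,23): 7²+19² = 410 < 529 = 23² → obtuse
5 of the 6 are obtuse.

5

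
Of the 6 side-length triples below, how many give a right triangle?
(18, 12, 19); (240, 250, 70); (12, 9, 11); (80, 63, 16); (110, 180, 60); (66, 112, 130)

(18,12,19): 12²+18² = 468 > 361 = 19² → acute
(240,250,70): 70²+240² = 62500 = 250² → right
(12,9,11): 9²+11² = 202 > 144 = 12² → acute
(80,63,16): 16+63 ≤ 80, not a triangle
(110,180,60): 60+110 ≤ 180, not a triangle
(66,112,130): 66²+112² = 16900 = 130² → right
2 of the 6 are right.

2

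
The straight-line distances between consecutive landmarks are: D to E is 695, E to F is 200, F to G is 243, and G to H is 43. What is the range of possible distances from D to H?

The maximum is all hops collinear in one direction: 695 + 200 + 243 + 43 = 1181.
The longest hop is 695; the others sum to 486. Folding the others back against it leaves at least 695 − 486 = 209.

209 ≤ DH ≤ 1181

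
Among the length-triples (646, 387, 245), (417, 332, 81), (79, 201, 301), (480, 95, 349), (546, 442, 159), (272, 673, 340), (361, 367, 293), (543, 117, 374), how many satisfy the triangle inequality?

2

(245,387,646): 245+387 ≤ 646 → not valid
(81,332,417): 81+332 ≤ 417 → not valid
(79,201,301): 79+201 ≤ 301 → not valid
(95,349,480): 95+349 ≤ 480 → not valid
(159,442,546): 159+442 > 546 → valid
(272,340,673): 272+340 ≤ 673 → not valid
(293,361,367): 293+361 > 367 → valid
(117,374,543): 117+374 ≤ 543 → not valid
2 of the 8 triples form a triangle.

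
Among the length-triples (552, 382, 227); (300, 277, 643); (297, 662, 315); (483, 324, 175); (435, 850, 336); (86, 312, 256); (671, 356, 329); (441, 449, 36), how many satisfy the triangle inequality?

5

(227,382,552): 227+382 > 552 → valid
(277,300,643): 277+300 ≤ 643 → not valid
(297,315,662): 297+315 ≤ 662 → not valid
(175,324,483): 175+324 > 483 → valid
(336,435,850): 336+435 ≤ 850 → not valid
(86,256,312): 86+256 > 312 → valid
(329,356,671): 329+356 > 671 → valid
(36,441,449): 36+441 > 449 → valid
5 of the 8 triples form a triangle.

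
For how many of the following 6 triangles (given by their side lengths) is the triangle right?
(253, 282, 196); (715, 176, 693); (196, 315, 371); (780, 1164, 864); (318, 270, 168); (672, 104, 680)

(253,282,196): 196²+253² = 102425 > 79524 = 282² → acute
(715,176,693): 176²+693² = 511225 = 715² → right
(196,315,371): 196²+315² = 137641 = 371² → right
(780,1164,864): 780²+864² = 1354896 = 1164² → right
(318,270,168): 168²+270² = 101124 = 318² → right
(672,104,680): 104²+672² = 462400 = 680² → right
5 of the 6 are right.

5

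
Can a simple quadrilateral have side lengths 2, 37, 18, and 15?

No

For a quadrilateral, each side must be shorter than the sum of the others.
Here the longest side is 37, but the remaining 3 sides sum to only 35.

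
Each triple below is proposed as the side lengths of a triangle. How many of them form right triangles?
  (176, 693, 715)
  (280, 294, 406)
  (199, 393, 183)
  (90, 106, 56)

(176,693,715): 176²+693² = 511225 = 715² → right
(280,294,406): 280²+294² = 164836 = 406² → right
(199,393,183): 183+199 ≤ 393, not a triangle
(90,106,56): 56²+90² = 11236 = 106² → right
3 of the 4 are right.

3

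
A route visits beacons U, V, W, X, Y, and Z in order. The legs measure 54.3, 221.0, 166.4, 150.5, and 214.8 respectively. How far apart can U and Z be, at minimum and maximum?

The maximum is all hops collinear in one direction: 54.3 + 221.0 + 166.4 + 150.5 + 214.8 = 807.0.
The longest hop is 221.0; the others sum to 586.0. Since 221.0 ≤ 586.0, the path can fold back on itself completely, so the minimum distance is 0.

0 ≤ UZ ≤ 807.0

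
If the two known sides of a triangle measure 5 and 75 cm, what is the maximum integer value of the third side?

79

The third side must be strictly less than 5 + 75 = 80.
The largest integer below 80 is 79.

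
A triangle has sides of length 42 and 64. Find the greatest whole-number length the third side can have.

105

The third side must be strictly less than 42 + 64 = 106.
The largest integer below 106 is 105.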